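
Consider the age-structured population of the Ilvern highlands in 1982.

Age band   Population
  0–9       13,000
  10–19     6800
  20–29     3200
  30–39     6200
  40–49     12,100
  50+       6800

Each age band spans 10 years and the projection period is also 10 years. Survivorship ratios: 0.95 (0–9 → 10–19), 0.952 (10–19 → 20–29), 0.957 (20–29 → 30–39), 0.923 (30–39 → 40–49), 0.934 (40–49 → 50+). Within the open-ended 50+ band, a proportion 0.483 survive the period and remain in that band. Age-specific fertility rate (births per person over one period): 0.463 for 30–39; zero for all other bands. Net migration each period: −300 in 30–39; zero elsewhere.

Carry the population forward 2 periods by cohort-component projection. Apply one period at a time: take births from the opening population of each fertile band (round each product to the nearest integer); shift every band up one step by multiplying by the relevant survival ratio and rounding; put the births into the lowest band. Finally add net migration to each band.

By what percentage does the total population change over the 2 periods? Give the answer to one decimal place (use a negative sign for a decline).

-23.9

Let band 1 be 0–9 through band 6 = 50+.
Period 1:
Births: 6200 × 0.463 = 2871
Band 2: 13000 × 0.95 = 12350
Band 3: 6800 × 0.952 = 6474
Band 4: 3200 × 0.957 = 3062
Band 5: 6200 × 0.923 = 5723
Band 6: 12100 × 0.934 + 6800 × 0.483 = 11301 + 3284 = 14585
Net migration: Band 4 − 300 → 2762
→ [2871, 12350, 6474, 2762, 5723, 14585]
Period 2:
Births: 2762 × 0.463 = 1279
Band 2: 2871 × 0.95 = 2727
Band 3: 12350 × 0.952 = 11757
Band 4: 6474 × 0.957 = 6196
Band 5: 2762 × 0.923 = 2549
Band 6: 5723 × 0.934 + 14585 × 0.483 = 5345 + 7045 = 12390
Net migration: Band 4 − 300 → 5896
→ [1279, 2727, 11757, 5896, 2549, 12390]
Total: 48100 → 36598; change = -11502; percentage change = -23.9%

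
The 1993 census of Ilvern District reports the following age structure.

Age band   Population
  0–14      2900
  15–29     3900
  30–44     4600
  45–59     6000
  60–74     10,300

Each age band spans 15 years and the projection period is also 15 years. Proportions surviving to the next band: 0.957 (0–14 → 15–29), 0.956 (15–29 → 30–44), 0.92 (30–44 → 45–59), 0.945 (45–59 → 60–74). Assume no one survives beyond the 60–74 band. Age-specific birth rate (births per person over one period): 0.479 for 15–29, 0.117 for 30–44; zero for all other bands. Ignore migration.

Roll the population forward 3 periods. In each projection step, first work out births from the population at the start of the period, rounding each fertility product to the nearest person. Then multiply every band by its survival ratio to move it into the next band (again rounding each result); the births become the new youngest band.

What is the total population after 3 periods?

10986

Call the bands 1 to 5, youngest first.
Period 1:
Births: 3900 * 0.479 = 1868 ; 4600 * 0.117 = 538 — total 2406
Band 2: 2900 * 0.957 = 2775
Band 3: 3900 * 0.956 = 3728
Band 4: 4600 * 0.92 = 4232
Band 5: 6000 * 0.945 = 5670
Giving 2406 / 2775 / 3728 / 4232 / 5670.
Period 2:
Births: 2775 * 0.479 = 1329 ; 3728 * 0.117 = 436 — total 1765
Band 2: 2406 * 0.957 = 2303
Band 3: 2775 * 0.956 = 2653
Band 4: 3728 * 0.92 = 3430
Band 5: 4232 * 0.945 = 3999
Giving 1765 / 2303 / 2653 / 3430 / 3999.
Period 3:
Births: 2303 * 0.479 = 1103 ; 2653 * 0.117 = 310 — total 1413
Band 2: 1765 * 0.957 = 1689
Band 3: 2303 * 0.956 = 2202
Band 4: 2653 * 0.92 = 2441
Band 5: 3430 * 0.945 = 3241
Giving 1413 / 1689 / 2202 / 2441 / 3241.
Total after period 3: 1413 + 1689 + 2202 + 2441 + 3241 = 10986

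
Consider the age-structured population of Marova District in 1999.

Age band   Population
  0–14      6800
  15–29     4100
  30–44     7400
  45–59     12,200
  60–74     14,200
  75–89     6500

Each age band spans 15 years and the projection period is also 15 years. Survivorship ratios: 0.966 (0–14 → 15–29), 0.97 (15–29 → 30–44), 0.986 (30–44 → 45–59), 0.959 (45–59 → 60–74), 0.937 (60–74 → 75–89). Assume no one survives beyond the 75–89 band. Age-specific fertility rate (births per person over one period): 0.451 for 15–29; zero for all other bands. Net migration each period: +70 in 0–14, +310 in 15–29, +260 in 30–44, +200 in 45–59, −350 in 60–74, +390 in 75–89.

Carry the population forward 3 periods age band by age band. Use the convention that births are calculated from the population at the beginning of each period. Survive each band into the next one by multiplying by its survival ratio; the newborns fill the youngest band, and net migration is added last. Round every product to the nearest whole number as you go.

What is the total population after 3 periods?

24462

Let group 1 be 0–14 through group 6 = 75–89.
[period 1]
Births: 4100 × 0.451 = 1849
Group 2: 6800 × 0.966 = 6569
Group 3: 4100 × 0.97 = 3977
Group 4: 7400 × 0.986 = 7296
Group 5: 12200 × 0.959 = 11700
Group 6: 14200 × 0.937 = 13305
Net migration: Group 1 + 70 → 1919; Group 2 + 310 → 6879; Group 3 + 260 → 4237; Group 4 + 200 → 7496; Group 5 − 350 → 11350; Group 6 + 390 → 13695
Giving 1919 / 6879 / 4237 / 7496 / 11350 / 13695.
[period 2]
Births: 6879 × 0.451 = 3102
Group 2: 1919 × 0.966 = 1854
Group 3: 6879 × 0.97 = 6673
Group 4: 4237 × 0.986 = 4178
Group 5: 7496 × 0.959 = 7189
Group 6: 11350 × 0.937 = 10635
Net migration: Group 1 + 70 → 3172; Group 2 + 310 → 2164; Group 3 + 260 → 6933; Group 4 + 200 → 4378; Group 5 − 350 → 6839; Group 6 + 390 → 11025
Giving 3172 / 2164 / 6933 / 4378 / 6839 / 11025.
[period 3]
Births: 2164 × 0.451 = 976
Group 2: 3172 × 0.966 = 3064
Group 3: 2164 × 0.97 = 2099
Group 4: 6933 × 0.986 = 6836
Group 5: 4378 × 0.959 = 4199
Group 6: 6839 × 0.937 = 6408
Net migration: Group 1 + 70 → 1046; Group 2 + 310 → 3374; Group 3 + 260 → 2359; Group 4 + 200 → 7036; Group 5 − 350 → 3849; Group 6 + 390 → 6798
Giving 1046 / 3374 / 2359 / 7036 / 3849 / 6798.
Total after period 3: 1046 + 3374 + 2359 + 7036 + 3849 + 6798 = 24462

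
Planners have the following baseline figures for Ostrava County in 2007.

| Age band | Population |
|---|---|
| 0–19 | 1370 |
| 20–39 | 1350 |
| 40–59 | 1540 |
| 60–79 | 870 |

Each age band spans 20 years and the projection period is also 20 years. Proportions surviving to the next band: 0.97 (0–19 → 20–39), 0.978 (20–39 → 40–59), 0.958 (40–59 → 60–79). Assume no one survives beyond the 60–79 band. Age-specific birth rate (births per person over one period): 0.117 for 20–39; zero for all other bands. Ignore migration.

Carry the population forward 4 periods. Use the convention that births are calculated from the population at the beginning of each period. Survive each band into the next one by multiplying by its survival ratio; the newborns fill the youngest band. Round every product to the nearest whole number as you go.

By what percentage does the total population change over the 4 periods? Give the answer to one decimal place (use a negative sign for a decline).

After projecting period 1:
Births: 1350 * 0.117 = 158
20–39: 1370 * 0.97 = 1329
40–59: 1350 * 0.978 = 1320
60–79: 1540 * 0.958 = 1475
Giving 158 / 1329 / 1320 / 1475.
After projecting period 2:
Births: 1329 * 0.117 = 155
20–39: 158 * 0.97 = 153
40–59: 1329 * 0.978 = 1300
60–79: 1320 * 0.958 = 1265
Giving 155 / 153 / 1300 / 1265.
After projecting period 3:
Births: 153 * 0.117 = 18
20–39: 155 * 0.97 = 150
40–59: 153 * 0.978 = 150
60–79: 1300 * 0.958 = 1245
Giving 18 / 150 / 150 / 1245.
After projecting period 4:
Births: 150 * 0.117 = 18
20–39: 18 * 0.97 = 17
40–59: 150 * 0.978 = 147
60–79: 150 * 0.958 = 144
Giving 18 / 17 / 147 / 144.
Total: 5130 → 326; change = -4804; percentage change = -93.6%

-93.6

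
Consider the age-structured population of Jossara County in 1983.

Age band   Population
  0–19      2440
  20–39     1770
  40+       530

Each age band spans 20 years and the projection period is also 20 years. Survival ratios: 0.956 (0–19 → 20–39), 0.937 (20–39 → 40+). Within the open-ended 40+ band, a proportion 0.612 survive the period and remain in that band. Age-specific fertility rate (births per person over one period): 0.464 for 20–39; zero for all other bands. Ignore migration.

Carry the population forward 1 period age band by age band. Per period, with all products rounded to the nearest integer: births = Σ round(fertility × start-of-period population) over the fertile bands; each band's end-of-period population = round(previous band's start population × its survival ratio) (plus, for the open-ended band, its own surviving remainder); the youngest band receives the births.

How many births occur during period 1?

821

After projecting period 1:
Births: 1770 * 0.464 = 821
20–39: 2440 * 0.956 = 2333
40+: 1770 * 0.937 + 530 * 0.612 = 1658 + 324 = 1982
Population now: 0–19=821, 20–39=2333, 40+=1982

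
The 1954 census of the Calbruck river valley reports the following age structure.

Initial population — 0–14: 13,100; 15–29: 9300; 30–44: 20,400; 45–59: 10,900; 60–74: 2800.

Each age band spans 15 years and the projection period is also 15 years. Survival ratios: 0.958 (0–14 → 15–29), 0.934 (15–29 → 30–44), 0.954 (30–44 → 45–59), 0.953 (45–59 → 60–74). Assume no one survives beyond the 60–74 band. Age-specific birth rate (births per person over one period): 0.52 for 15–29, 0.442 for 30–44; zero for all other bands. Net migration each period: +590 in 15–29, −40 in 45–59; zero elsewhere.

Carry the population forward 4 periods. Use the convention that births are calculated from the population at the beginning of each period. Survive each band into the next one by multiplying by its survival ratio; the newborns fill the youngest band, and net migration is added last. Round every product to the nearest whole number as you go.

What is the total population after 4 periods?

[period 1]
Births: 9300 × 0.52 = 4836 ; 20400 × 0.442 = 9017 ⇒ total 13853
15–29: 13100 × 0.958 = 12550
30–44: 9300 × 0.934 = 8686
45–59: 20400 × 0.954 = 19462
60–74: 10900 × 0.953 = 10388
Net migration: 15–29 + 590 → 13140; 45–59 − 40 → 19422
End of period: [13853, 13140, 8686, 19422, 10388]
[period 2]
Births: 13140 × 0.52 = 6833 ; 8686 × 0.442 = 3839 ⇒ total 10672
15–29: 13853 × 0.958 = 13271
30–44: 13140 × 0.934 = 12273
45–59: 8686 × 0.954 = 8286
60–74: 19422 × 0.953 = 18509
Net migration: 15–29 + 590 → 13861; 45–59 − 40 → 8246
End of period: [10672, 13861, 12273, 8246, 18509]
[period 3]
Births: 13861 × 0.52 = 7208 ; 12273 × 0.442 = 5425 ⇒ total 12633
15–29: 10672 × 0.958 = 10224
30–44: 13861 × 0.934 = 12946
45–59: 12273 × 0.954 = 11708
60–74: 8246 × 0.953 = 7858
Net migration: 15–29 + 590 → 10814; 45–59 − 40 → 11668
End of period: [12633, 10814, 12946, 11668, 7858]
[period 4]
Births: 10814 × 0.52 = 5623 ; 12946 × 0.442 = 5722 ⇒ total 11345
15–29: 12633 × 0.958 = 12102
30–44: 10814 × 0.934 = 10100
45–59: 12946 × 0.954 = 12350
60–74: 11668 × 0.953 = 11120
Net migration: 15–29 + 590 → 12692; 45–59 − 40 → 12310
End of period: [11345, 12692, 10100, 12310, 11120]
Total after period 4: 11345 + 12692 + 10100 + 12310 + 11120 = 57567

57567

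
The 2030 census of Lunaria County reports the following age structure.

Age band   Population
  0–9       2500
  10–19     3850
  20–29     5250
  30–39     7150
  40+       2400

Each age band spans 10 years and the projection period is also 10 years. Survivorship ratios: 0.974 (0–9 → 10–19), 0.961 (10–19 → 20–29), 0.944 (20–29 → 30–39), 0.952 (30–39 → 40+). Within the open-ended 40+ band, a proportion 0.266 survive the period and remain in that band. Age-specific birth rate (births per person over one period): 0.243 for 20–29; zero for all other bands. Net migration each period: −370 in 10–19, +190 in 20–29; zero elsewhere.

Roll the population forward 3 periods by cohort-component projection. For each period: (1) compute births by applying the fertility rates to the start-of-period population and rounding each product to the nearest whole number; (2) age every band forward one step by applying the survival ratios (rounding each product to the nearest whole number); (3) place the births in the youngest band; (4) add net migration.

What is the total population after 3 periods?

9437

Period 1:
Births: 5250 × 0.243 = 1276
10–19: 2500 × 0.974 = 2435
20–29: 3850 × 0.961 = 3700
30–39: 5250 × 0.944 = 4956
40+: 7150 × 0.952 + 2400 × 0.266 = 6807 + 638 = 7445
Net migration: 10–19 − 370 → 2065; 20–29 + 190 → 3890
Giving 1276 / 2065 / 3890 / 4956 / 7445.
Period 2:
Births: 3890 × 0.243 = 945
10–19: 1276 × 0.974 = 1243
20–29: 2065 × 0.961 = 1984
30–39: 3890 × 0.944 = 3672
40+: 4956 × 0.952 + 7445 × 0.266 = 4718 + 1980 = 6698
Net migration: 10–19 − 370 → 873; 20–29 + 190 → 2174
Giving 945 / 873 / 2174 / 3672 / 6698.
Period 3:
Births: 2174 × 0.243 = 528
10–19: 945 × 0.974 = 920
20–29: 873 × 0.961 = 839
30–39: 2174 × 0.944 = 2052
40+: 3672 × 0.952 + 6698 × 0.266 = 3496 + 1782 = 5278
Net migration: 10–19 − 370 → 550; 20–29 + 190 → 1029
Giving 528 / 550 / 1029 / 2052 / 5278.
Total after period 3: 528 + 550 + 1029 + 2052 + 5278 = 9437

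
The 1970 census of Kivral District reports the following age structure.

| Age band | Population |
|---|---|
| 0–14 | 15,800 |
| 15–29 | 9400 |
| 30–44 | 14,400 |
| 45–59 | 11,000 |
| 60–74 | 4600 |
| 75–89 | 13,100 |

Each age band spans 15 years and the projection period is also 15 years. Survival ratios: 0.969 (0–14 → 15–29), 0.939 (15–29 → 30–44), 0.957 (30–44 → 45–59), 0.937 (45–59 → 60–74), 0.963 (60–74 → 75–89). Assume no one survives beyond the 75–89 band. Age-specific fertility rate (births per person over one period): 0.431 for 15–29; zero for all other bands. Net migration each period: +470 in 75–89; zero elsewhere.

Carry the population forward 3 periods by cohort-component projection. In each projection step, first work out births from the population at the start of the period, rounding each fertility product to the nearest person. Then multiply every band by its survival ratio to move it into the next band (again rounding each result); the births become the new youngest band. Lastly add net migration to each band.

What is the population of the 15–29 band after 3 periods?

Let band 1 be 0–14 through band 6 = 75–89.
Period 1:
Births: 9400 * 0.431 = 4051
Band 2: 15800 * 0.969 = 15310
Band 3: 9400 * 0.939 = 8827
Band 4: 14400 * 0.957 = 13781
Band 5: 11000 * 0.937 = 10307
Band 6: 4600 * 0.963 = 4430
Net migration: Band 6 + 470 → 4900
Giving 4051 / 15310 / 8827 / 13781 / 10307 / 4900.
Period 2:
Births: 15310 * 0.431 = 6599
Band 2: 4051 * 0.969 = 3925
Band 3: 15310 * 0.939 = 14376
Band 4: 8827 * 0.957 = 8447
Band 5: 13781 * 0.937 = 12913
Band 6: 10307 * 0.963 = 9926
Net migration: Band 6 + 470 → 10396
Giving 6599 / 3925 / 14376 / 8447 / 12913 / 10396.
Period 3:
Births: 3925 * 0.431 = 1692
Band 2: 6599 * 0.969 = 6394
Band 3: 3925 * 0.939 = 3686
Band 4: 14376 * 0.957 = 13758
Band 5: 8447 * 0.937 = 7915
Band 6: 12913 * 0.963 = 12435
Net migration: Band 6 + 470 → 12905
Giving 1692 / 6394 / 3686 / 13758 / 7915 / 12905.

6394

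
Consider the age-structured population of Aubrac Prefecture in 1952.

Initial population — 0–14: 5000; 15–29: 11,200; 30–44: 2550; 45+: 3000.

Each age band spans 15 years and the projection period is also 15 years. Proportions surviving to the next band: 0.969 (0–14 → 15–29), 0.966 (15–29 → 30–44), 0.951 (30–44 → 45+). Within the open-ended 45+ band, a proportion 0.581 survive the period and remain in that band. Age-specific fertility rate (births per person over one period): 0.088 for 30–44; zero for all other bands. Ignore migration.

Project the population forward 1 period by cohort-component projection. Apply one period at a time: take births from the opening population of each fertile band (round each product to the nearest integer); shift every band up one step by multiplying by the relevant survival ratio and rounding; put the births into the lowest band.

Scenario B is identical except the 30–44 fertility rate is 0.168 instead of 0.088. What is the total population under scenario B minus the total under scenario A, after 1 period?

Numbering the bands 1..4 from youngest to oldest:
Period 1:
Births: 2550 * 0.088 = 224
Band 2: 5000 * 0.969 = 4845
Band 3: 11200 * 0.966 = 10819
Band 4: 2550 * 0.951 + 3000 * 0.581 = 2425 + 1743 = 4168
End of period: [224, 4845, 10819, 4168]
Scenario A total after 1 period: 20056
Scenario B projection —
Period 1:
Births: 2550 * 0.168 = 428
Band 2: 5000 * 0.969 = 4845
Band 3: 11200 * 0.966 = 10819
Band 4: 2550 * 0.951 + 3000 * 0.581 = 2425 + 1743 = 4168
End of period: [428, 4845, 10819, 4168]
Scenario B total after 1 period: 20260
Difference B − A = 20260 − 20056 = 204

204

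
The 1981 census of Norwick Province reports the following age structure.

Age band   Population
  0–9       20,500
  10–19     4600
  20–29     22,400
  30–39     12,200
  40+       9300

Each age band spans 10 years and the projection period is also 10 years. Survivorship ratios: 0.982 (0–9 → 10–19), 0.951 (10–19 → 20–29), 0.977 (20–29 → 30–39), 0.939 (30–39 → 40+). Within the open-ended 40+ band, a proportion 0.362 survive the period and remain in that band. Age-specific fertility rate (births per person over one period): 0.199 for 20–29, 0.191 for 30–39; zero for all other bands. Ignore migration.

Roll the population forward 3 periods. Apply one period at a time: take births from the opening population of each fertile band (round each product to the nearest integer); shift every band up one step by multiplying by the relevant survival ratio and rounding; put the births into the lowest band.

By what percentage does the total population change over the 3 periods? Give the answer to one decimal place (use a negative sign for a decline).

After projecting period 1:
Births: 22400 × 0.199 = 4458  |  12200 × 0.191 = 2330 — total 6788
10–19: 20500 × 0.982 = 20131
20–29: 4600 × 0.951 = 4375
30–39: 22400 × 0.977 = 21885
40+: 12200 × 0.939 + 9300 × 0.362 = 11456 + 3367 = 14823
Giving 6788 / 20131 / 4375 / 21885 / 14823.
After projecting period 2:
Births: 4375 × 0.199 = 871  |  21885 × 0.191 = 4180 — total 5051
10–19: 6788 × 0.982 = 6666
20–29: 20131 × 0.951 = 19145
30–39: 4375 × 0.977 = 4274
40+: 21885 × 0.939 + 14823 × 0.362 = 20550 + 5366 = 25916
Giving 5051 / 6666 / 19145 / 4274 / 25916.
After projecting period 3:
Births: 19145 × 0.199 = 3810  |  4274 × 0.191 = 816 — total 4626
10–19: 5051 × 0.982 = 4960
20–29: 6666 × 0.951 = 6339
30–39: 19145 × 0.977 = 18705
40+: 4274 × 0.939 + 25916 × 0.362 = 4013 + 9382 = 13395
Giving 4626 / 4960 / 6339 / 18705 / 13395.
Total: 69000 → 48025; change = -20975; percentage change = -30.4%

-30.4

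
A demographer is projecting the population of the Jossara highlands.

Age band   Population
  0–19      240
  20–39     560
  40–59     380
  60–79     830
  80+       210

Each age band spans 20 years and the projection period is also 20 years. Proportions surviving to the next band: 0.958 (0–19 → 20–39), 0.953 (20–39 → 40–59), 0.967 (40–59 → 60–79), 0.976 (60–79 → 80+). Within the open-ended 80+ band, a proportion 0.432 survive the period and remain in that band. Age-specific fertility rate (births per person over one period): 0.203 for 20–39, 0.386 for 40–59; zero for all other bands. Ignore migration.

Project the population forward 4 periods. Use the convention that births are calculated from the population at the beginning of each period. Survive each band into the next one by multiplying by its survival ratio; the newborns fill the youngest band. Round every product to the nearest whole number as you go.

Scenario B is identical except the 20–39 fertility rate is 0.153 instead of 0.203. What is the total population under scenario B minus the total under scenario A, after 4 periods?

-75

Period 1.
Births: 560 * 0.203 = 114  |  380 * 0.386 = 147 → 261
20–39: 240 * 0.958 = 230
40–59: 560 * 0.953 = 534
60–79: 380 * 0.967 = 367
80+: 830 * 0.976 + 210 * 0.432 = 810 + 91 = 901
Giving 261 / 230 / 534 / 367 / 901.
Period 2.
Births: 230 * 0.203 = 47  |  534 * 0.386 = 206 → 253
20–39: 261 * 0.958 = 250
40–59: 230 * 0.953 = 219
60–79: 534 * 0.967 = 516
80+: 367 * 0.976 + 901 * 0.432 = 358 + 389 = 747
Giving 253 / 250 / 219 / 516 / 747.
Period 3.
Births: 250 * 0.203 = 51  |  219 * 0.386 = 85 → 136
20–39: 253 * 0.958 = 242
40–59: 250 * 0.953 = 238
60–79: 219 * 0.967 = 212
80+: 516 * 0.976 + 747 * 0.432 = 504 + 323 = 827
Giving 136 / 242 / 238 / 212 / 827.
Period 4.
Births: 242 * 0.203 = 49  |  238 * 0.386 = 92 → 141
20–39: 136 * 0.958 = 130
40–59: 242 * 0.953 = 231
60–79: 238 * 0.967 = 230
80+: 212 * 0.976 + 827 * 0.432 = 207 + 357 = 564
Giving 141 / 130 / 231 / 230 / 564.
Scenario A total after 4 periods: 1296
Scenario B projection —
Period 1.
Births: 560 * 0.153 = 86  |  380 * 0.386 = 147 → 233
20–39: 240 * 0.958 = 230
40–59: 560 * 0.953 = 534
60–79: 380 * 0.967 = 367
80+: 830 * 0.976 + 210 * 0.432 = 810 + 91 = 901
Giving 233 / 230 / 534 / 367 / 901.
Period 2.
Births: 230 * 0.153 = 35  |  534 * 0.386 = 206 → 241
20–39: 233 * 0.958 = 223
40–59: 230 * 0.953 = 219
60–79: 534 * 0.967 = 516
80+: 367 * 0.976 + 901 * 0.432 = 358 + 389 = 747
Giving 241 / 223 / 219 / 516 / 747.
Period 3.
Births: 223 * 0.153 = 34  |  219 * 0.386 = 85 → 119
20–39: 241 * 0.958 = 231
40–59: 223 * 0.953 = 213
60–79: 219 * 0.967 = 212
80+: 516 * 0.976 + 747 * 0.432 = 504 + 323 = 827
Giving 119 / 231 / 213 / 212 / 827.
Period 4.
Births: 231 * 0.153 = 35  |  213 * 0.386 = 82 → 117
20–39: 119 * 0.958 = 114
40–59: 231 * 0.953 = 220
60–79: 213 * 0.967 = 206
80+: 212 * 0.976 + 827 * 0.432 = 207 + 357 = 564
Giving 117 / 114 / 220 / 206 / 564.
Scenario B total after 4 periods: 1221
Difference B − A = 1221 − 1296 = -75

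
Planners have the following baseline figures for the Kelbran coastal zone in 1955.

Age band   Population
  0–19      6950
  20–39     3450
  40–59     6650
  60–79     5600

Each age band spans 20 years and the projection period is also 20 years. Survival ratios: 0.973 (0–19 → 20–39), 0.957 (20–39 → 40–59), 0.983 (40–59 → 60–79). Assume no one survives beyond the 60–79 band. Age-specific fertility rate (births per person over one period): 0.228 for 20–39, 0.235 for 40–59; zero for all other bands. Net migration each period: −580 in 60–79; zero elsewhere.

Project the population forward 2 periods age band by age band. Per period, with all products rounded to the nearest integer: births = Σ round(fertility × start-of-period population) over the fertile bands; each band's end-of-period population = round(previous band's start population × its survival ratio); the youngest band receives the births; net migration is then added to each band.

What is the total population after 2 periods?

— Period 1 —
Births: 3450 × 0.228 = 787, 6650 × 0.235 = 1563 → total 2350
20–39: 6950 × 0.973 = 6762
40–59: 3450 × 0.957 = 3302
60–79: 6650 × 0.983 = 6537
Net migration: 60–79 − 580 → 5957
Giving 2350 / 6762 / 3302 / 5957.
— Period 2 —
Births: 6762 × 0.228 = 1542, 3302 × 0.235 = 776 → total 2318
20–39: 2350 × 0.973 = 2287
40–59: 6762 × 0.957 = 6471
60–79: 3302 × 0.983 = 3246
Net migration: 60–79 − 580 → 2666
Giving 2318 / 2287 / 6471 / 2666.
Total after period 2: 2318 + 2287 + 6471 + 2666 = 13742

13742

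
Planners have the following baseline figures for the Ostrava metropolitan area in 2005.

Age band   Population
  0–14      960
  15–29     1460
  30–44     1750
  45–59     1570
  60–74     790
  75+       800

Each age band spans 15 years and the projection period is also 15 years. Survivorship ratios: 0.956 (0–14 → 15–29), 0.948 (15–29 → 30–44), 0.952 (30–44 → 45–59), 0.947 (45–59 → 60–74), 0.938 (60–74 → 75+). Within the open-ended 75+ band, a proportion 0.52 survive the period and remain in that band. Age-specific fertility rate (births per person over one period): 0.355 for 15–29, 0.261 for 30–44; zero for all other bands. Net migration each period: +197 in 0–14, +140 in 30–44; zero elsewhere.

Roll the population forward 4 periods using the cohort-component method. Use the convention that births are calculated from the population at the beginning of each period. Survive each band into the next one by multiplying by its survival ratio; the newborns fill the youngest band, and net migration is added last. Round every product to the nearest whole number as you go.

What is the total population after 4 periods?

7271

Numbering the groups 1..6 from youngest to oldest:
Period 1.
Births: 1460 × 0.355 = 518 ; 1750 × 0.261 = 457 — total 975
Group 2: 960 × 0.956 = 918
Group 3: 1460 × 0.948 = 1384
Group 4: 1750 × 0.952 = 1666
Group 5: 1570 × 0.947 = 1487
Group 6: 790 × 0.938 + 800 × 0.52 = 741 + 416 = 1157
Net migration: Group 1 + 197 → 1172; Group 3 + 140 → 1524
End of period: [1172, 918, 1524, 1666, 1487, 1157]
Period 2.
Births: 918 × 0.355 = 326 ; 1524 × 0.261 = 398 — total 724
Group 2: 1172 × 0.956 = 1120
Group 3: 918 × 0.948 = 870
Group 4: 1524 × 0.952 = 1451
Group 5: 1666 × 0.947 = 1578
Group 6: 1487 × 0.938 + 1157 × 0.52 = 1395 + 602 = 1997
Net migration: Group 1 + 197 → 921; Group 3 + 140 → 1010
End of period: [921, 1120, 1010, 1451, 1578, 1997]
Period 3.
Births: 1120 × 0.355 = 398 ; 1010 × 0.261 = 264 — total 662
Group 2: 921 × 0.956 = 880
Group 3: 1120 × 0.948 = 1062
Group 4: 1010 × 0.952 = 962
Group 5: 1451 × 0.947 = 1374
Group 6: 1578 × 0.938 + 1997 × 0.52 = 1480 + 1038 = 2518
Net migration: Group 1 + 197 → 859; Group 3 + 140 → 1202
End of period: [859, 880, 1202, 962, 1374, 2518]
Period 4.
Births: 880 × 0.355 = 312 ; 1202 × 0.261 = 314 — total 626
Group 2: 859 × 0.956 = 821
Group 3: 880 × 0.948 = 834
Group 4: 1202 × 0.952 = 1144
Group 5: 962 × 0.947 = 911
Group 6: 1374 × 0.938 + 2518 × 0.52 = 1289 + 1309 = 2598
Net migration: Group 1 + 197 → 823; Group 3 + 140 → 974
End of period: [823, 821, 974, 1144, 911, 2598]
Total after period 4: 823 + 821 + 974 + 1144 + 911 + 2598 = 7271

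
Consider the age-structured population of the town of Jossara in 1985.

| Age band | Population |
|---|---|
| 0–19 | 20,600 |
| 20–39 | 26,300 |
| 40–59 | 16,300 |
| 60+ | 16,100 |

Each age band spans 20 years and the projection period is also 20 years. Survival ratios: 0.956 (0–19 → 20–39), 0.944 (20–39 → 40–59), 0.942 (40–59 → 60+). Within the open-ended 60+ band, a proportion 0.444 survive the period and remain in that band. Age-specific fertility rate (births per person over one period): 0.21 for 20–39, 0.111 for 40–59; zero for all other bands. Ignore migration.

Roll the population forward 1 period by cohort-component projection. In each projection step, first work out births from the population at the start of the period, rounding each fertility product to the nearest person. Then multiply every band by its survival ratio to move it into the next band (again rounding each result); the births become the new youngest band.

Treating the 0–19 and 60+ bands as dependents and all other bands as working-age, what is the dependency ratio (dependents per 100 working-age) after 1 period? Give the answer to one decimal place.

67.0

Call the bands 1 to 4, youngest first.
Period 1.
Births: 26300 × 0.21 = 5523  |  16300 × 0.111 = 1809 ⇒ total 7332
Band 2: 20600 × 0.956 = 19694
Band 3: 26300 × 0.944 = 24827
Band 4: 16300 × 0.942 + 16100 × 0.444 = 15355 + 7148 = 22503
End of period: [7332, 19694, 24827, 22503]
Dependents (band 0–19 + band 60+) = 7332 + 22503 = 29835; working-age = 44521; ratio = 29835/44521 × 100 = 67.0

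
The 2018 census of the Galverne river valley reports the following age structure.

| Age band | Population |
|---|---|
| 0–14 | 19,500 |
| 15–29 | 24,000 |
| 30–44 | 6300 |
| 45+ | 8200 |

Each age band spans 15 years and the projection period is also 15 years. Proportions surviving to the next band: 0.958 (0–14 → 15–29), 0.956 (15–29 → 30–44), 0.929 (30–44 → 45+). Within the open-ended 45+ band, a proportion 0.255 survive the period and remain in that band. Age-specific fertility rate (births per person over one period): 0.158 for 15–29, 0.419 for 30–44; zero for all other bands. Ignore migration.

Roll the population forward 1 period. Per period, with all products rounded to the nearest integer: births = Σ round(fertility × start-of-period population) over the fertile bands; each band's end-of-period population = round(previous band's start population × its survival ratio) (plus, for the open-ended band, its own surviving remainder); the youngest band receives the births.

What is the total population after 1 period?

56001

After projecting period 1:
Births: 24000 × 0.158 = 3792, 6300 × 0.419 = 2640 → 6432
15–29: 19500 × 0.958 = 18681
30–44: 24000 × 0.956 = 22944
45+: 6300 × 0.929 + 8200 × 0.255 = 5853 + 2091 = 7944
Giving 6432 / 18681 / 22944 / 7944.
Total after period 1: 6432 + 18681 + 22944 + 7944 = 56001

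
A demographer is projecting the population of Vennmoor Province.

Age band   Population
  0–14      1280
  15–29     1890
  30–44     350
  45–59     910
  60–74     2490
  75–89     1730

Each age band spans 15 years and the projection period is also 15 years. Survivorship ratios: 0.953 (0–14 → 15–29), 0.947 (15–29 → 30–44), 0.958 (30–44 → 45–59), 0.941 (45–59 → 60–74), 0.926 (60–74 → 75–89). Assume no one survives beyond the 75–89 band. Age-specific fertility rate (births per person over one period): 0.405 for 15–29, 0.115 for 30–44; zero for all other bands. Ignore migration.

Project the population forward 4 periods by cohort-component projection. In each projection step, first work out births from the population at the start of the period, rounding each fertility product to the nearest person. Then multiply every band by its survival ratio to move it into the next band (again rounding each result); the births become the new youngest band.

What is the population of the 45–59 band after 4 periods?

Numbering the bands 1..6 from youngest to oldest:
Period 1:
Births: 1890 × 0.405 = 765  |  350 × 0.115 = 40 → total 805
Band 2: 1280 × 0.953 = 1220
Band 3: 1890 × 0.947 = 1790
Band 4: 350 × 0.958 = 335
Band 5: 910 × 0.941 = 856
Band 6: 2490 × 0.926 = 2306
End of period: [805, 1220, 1790, 335, 856, 2306]
Period 2:
Births: 1220 × 0.405 = 494  |  1790 × 0.115 = 206 → total 700
Band 2: 805 × 0.953 = 767
Band 3: 1220 × 0.947 = 1155
Band 4: 1790 × 0.958 = 1715
Band 5: 335 × 0.941 = 315
Band 6: 856 × 0.926 = 793
End of period: [700, 767, 1155, 1715, 315, 793]
Period 3:
Births: 767 × 0.405 = 311  |  1155 × 0.115 = 133 → total 444
Band 2: 700 × 0.953 = 667
Band 3: 767 × 0.947 = 726
Band 4: 1155 × 0.958 = 1106
Band 5: 1715 × 0.941 = 1614
Band 6: 315 × 0.926 = 292
End of period: [444, 667, 726, 1106, 1614, 292]
Period 4:
Births: 667 × 0.405 = 270  |  726 × 0.115 = 83 → total 353
Band 2: 444 × 0.953 = 423
Band 3: 667 × 0.947 = 632
Band 4: 726 × 0.958 = 696
Band 5: 1106 × 0.941 = 1041
Band 6: 1614 × 0.926 = 1495
End of period: [353, 423, 632, 696, 1041, 1495]

696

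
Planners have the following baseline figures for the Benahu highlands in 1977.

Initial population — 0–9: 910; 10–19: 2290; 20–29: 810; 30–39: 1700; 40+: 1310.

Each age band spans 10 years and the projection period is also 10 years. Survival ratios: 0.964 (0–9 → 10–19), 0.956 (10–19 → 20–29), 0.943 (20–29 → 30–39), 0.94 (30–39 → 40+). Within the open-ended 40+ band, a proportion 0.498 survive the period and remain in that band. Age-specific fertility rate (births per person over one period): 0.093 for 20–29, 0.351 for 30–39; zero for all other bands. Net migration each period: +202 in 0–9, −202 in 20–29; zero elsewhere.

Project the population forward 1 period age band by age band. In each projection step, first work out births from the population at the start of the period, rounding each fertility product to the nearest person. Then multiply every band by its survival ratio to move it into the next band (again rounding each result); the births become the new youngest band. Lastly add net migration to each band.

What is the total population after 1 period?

Period 1.
Births: 810 * 0.093 = 75 ; 1700 * 0.351 = 597 → total 672
10–19: 910 * 0.964 = 877
20–29: 2290 * 0.956 = 2189
30–39: 810 * 0.943 = 764
40+: 1700 * 0.94 + 1310 * 0.498 = 1598 + 652 = 2250
Net migration: 0–9 + 202 → 874; 20–29 − 202 → 1987
Giving 874 / 877 / 1987 / 764 / 2250.
Total after period 1: 874 + 877 + 1987 + 764 + 2250 = 6752

6752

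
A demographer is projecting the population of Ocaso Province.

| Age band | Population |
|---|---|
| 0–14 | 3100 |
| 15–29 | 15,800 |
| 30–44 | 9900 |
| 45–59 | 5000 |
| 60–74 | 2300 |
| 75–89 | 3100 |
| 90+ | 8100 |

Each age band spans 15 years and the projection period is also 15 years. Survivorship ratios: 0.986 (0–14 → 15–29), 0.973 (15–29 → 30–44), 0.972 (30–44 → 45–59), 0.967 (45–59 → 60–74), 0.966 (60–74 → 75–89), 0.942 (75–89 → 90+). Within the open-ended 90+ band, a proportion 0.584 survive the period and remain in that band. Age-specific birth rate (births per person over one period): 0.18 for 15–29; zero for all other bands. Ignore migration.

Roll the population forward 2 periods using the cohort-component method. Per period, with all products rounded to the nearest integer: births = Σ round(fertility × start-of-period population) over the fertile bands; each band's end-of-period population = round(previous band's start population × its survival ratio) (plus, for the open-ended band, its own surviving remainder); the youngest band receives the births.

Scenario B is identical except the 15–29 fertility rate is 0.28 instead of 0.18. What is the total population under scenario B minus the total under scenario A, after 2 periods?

1864

Let band 1 be 0–14 through band 7 = 90+.
[period 1]
Births: 15800 × 0.18 = 2844
Band 2: 3100 × 0.986 = 3057
Band 3: 15800 × 0.973 = 15373
Band 4: 9900 × 0.972 = 9623
Band 5: 5000 × 0.967 = 4835
Band 6: 2300 × 0.966 = 2222
Band 7: 3100 × 0.942 + 8100 × 0.584 = 2920 + 4730 = 7650
End of period: [2844, 3057, 15373, 9623, 4835, 2222, 7650]
[period 2]
Births: 3057 × 0.18 = 550
Band 2: 2844 × 0.986 = 2804
Band 3: 3057 × 0.973 = 2974
Band 4: 15373 × 0.972 = 14943
Band 5: 9623 × 0.967 = 9305
Band 6: 4835 × 0.966 = 4671
Band 7: 2222 × 0.942 + 7650 × 0.584 = 2093 + 4468 = 6561
End of period: [550, 2804, 2974, 14943, 9305, 4671, 6561]
Scenario A total after 2 periods: 41808
Scenario B projection —
[period 1]
Births: 15800 × 0.28 = 4424
Band 2: 3100 × 0.986 = 3057
Band 3: 15800 × 0.973 = 15373
Band 4: 9900 × 0.972 = 9623
Band 5: 5000 × 0.967 = 4835
Band 6: 2300 × 0.966 = 2222
Band 7: 3100 × 0.942 + 8100 × 0.584 = 2920 + 4730 = 7650
End of period: [4424, 3057, 15373, 9623, 4835, 2222, 7650]
[period 2]
Births: 3057 × 0.28 = 856
Band 2: 4424 × 0.986 = 4362
Band 3: 3057 × 0.973 = 2974
Band 4: 15373 × 0.972 = 14943
Band 5: 9623 × 0.967 = 9305
Band 6: 4835 × 0.966 = 4671
Band 7: 2222 × 0.942 + 7650 × 0.584 = 2093 + 4468 = 6561
End of period: [856, 4362, 2974, 14943, 9305, 4671, 6561]
Scenario B total after 2 periods: 43672
Difference B − A = 43672 − 41808 = 1864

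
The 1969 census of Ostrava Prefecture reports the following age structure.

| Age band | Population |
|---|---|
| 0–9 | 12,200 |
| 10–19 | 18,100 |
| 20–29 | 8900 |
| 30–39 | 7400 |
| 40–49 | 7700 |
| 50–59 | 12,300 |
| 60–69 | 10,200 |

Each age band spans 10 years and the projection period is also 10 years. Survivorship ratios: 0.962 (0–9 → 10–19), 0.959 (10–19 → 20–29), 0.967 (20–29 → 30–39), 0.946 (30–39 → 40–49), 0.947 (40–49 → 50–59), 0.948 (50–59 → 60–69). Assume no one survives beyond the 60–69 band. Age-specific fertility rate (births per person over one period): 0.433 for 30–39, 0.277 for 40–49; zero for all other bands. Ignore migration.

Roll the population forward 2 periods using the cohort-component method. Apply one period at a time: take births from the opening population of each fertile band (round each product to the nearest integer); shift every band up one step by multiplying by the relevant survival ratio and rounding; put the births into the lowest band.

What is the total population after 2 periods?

60522

Let band 1 be 0–9 through band 7 = 60–69.
Period 1.
Births: 7400 × 0.433 = 3204 ; 7700 × 0.277 = 2133 → total 5337
Band 2: 12200 × 0.962 = 11736
Band 3: 18100 × 0.959 = 17358
Band 4: 8900 × 0.967 = 8606
Band 5: 7400 × 0.946 = 7000
Band 6: 7700 × 0.947 = 7292
Band 7: 12300 × 0.948 = 11660
Population now: 0–9=5337, 10–19=11736, 20–29=17358, 30–39=8606, 40–49=7000, 50–59=7292, 60–69=11660
Period 2.
Births: 8606 × 0.433 = 3726 ; 7000 × 0.277 = 1939 → total 5665
Band 2: 5337 × 0.962 = 5134
Band 3: 11736 × 0.959 = 11255
Band 4: 17358 × 0.967 = 16785
Band 5: 8606 × 0.946 = 8141
Band 6: 7000 × 0.947 = 6629
Band 7: 7292 × 0.948 = 6913
Population now: 0–9=5665, 10–19=5134, 20–29=11255, 30–39=16785, 40–49=8141, 50–59=6629, 60–69=6913
Total after period 2: 5665 + 5134 + 11255 + 16785 + 8141 + 6629 + 6913 = 60522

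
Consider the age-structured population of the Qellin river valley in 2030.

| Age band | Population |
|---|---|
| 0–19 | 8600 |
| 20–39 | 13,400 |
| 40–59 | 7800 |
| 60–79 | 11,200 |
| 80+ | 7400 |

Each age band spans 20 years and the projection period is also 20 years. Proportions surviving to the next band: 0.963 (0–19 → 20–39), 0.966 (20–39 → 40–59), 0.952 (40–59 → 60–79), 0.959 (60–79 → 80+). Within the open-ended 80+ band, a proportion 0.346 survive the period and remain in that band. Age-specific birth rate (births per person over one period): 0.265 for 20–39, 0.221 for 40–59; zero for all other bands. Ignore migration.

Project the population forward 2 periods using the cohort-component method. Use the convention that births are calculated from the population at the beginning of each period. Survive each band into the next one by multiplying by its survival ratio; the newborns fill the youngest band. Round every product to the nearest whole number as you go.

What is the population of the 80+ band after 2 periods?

11724

Period 1.
Births: 13400 × 0.265 = 3551  |  7800 × 0.221 = 1724 → total 5275
20–39: 8600 × 0.963 = 8282
40–59: 13400 × 0.966 = 12944
60–79: 7800 × 0.952 = 7426
80+: 11200 × 0.959 + 7400 × 0.346 = 10741 + 2560 = 13301
→ [5275, 8282, 12944, 7426, 13301]
Period 2.
Births: 8282 × 0.265 = 2195  |  12944 × 0.221 = 2861 → total 5056
20–39: 5275 × 0.963 = 5080
40–59: 8282 × 0.966 = 8000
60–79: 12944 × 0.952 = 12323
80+: 7426 × 0.959 + 13301 × 0.346 = 7122 + 4602 = 11724
→ [5056, 5080, 8000, 12323, 11724]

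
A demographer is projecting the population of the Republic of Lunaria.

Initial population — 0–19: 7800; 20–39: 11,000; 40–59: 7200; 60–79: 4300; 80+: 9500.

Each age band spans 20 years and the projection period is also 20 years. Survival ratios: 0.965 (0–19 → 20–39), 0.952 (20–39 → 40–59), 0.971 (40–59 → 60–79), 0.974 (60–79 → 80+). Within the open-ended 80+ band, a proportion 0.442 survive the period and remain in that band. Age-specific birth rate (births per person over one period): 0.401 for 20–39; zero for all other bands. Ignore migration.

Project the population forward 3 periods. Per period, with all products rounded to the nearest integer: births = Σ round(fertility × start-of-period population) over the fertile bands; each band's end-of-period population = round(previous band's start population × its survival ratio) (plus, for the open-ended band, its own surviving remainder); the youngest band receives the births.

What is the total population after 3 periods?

30182

After projecting period 1:
Births: 11000 × 0.401 = 4411
20–39: 7800 × 0.965 = 7527
40–59: 11000 × 0.952 = 10472
60–79: 7200 × 0.971 = 6991
80+: 4300 × 0.974 + 9500 × 0.442 = 4188 + 4199 = 8387
Giving 4411 / 7527 / 10472 / 6991 / 8387.
After projecting period 2:
Births: 7527 × 0.401 = 3018
20–39: 4411 × 0.965 = 4257
40–59: 7527 × 0.952 = 7166
60–79: 10472 × 0.971 = 10168
80+: 6991 × 0.974 + 8387 × 0.442 = 6809 + 3707 = 10516
Giving 3018 / 4257 / 7166 / 10168 / 10516.
After projecting period 3:
Births: 4257 × 0.401 = 1707
20–39: 3018 × 0.965 = 2912
40–59: 4257 × 0.952 = 4053
60–79: 7166 × 0.971 = 6958
80+: 10168 × 0.974 + 10516 × 0.442 = 9904 + 4648 = 14552
Giving 1707 / 2912 / 4053 / 6958 / 14552.
Total after period 3: 1707 + 2912 + 4053 + 6958 + 14552 = 30182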